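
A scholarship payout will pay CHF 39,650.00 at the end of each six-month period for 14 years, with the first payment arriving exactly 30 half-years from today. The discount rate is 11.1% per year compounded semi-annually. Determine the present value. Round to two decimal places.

CHF 116,290.73

Ordinary annuity of 28 payments, first payment at period 30.
Periodic rate r = 0.111/2 per half-year; n is counted in half-years.
The ordinary-annuity PV formula values the stream one period before the first payment (period 29); discount that back 29 periods:
PV₀ = 39,650 × [1 − (1+r)^−28] / r × (1+r)^−29 = CHF 116,290.73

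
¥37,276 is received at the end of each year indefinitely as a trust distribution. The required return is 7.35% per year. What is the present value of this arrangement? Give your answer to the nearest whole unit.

Periodic rate r = 0.0735 per year.
Level perpetuity: PV = PMT / r = 37,276 / (0.0735) = ¥507,156.

¥507,156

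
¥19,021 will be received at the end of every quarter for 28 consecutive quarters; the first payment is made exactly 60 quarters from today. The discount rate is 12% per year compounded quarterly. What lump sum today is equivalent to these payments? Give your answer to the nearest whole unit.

¥62,397

Ordinary annuity of 28 payments, first payment at period 60.
Periodic rate r = 0.12/4 per quarter; n is counted in quarters.
The ordinary-annuity PV formula values the stream one period before the first payment (period 59); discount that back 59 periods:
PV₀ = 19,021 × [1 − (1+r)^−28] / r × (1+r)^−59 = ¥62,397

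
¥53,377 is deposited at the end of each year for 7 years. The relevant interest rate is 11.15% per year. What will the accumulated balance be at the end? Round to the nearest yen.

This is an ordinary annuity: 7 deposits of ¥53,377 at the end of each year.
Periodic rate r = 0.1115 per year.
FV = PMT × [((1+r)^n − 1)/r] = 53,377 × [(1+r)^7 − 1] / r = ¥524,617

¥524,617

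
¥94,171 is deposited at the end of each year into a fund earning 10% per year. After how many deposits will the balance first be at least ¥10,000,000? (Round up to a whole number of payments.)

Periodic rate r = 0.1 per year.
Ordinary annuity FV: 10,000,000 = 94,171 × [((1+r)^n − 1)/r].
(1+r)^n = 1 + 10,000,000 × r / 94,171, so n = ln(1 + 10,000,000·r/94,171) / ln(1+r) = 25.73.
Round up to a whole number of payments: n = 26.

26 payments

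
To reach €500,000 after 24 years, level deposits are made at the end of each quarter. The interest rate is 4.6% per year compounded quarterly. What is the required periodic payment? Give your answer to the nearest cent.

€2,878.94

Level ordinary annuity; solve FV = PMT × [((1+r)^n − 1)/r] for PMT.
Periodic rate r = 0.046/4 per quarter; n is counted in quarters.
With n = 96: PMT = 500,000 / ([((1+r)^n − 1)/r]) = €2,878.94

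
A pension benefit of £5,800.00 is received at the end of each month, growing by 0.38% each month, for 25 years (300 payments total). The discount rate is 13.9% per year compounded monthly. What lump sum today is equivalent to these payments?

£671,744.13

Periodic rate r = 0.139/12 per month; n is counted in months.
Growing ordinary annuity: PV = PMT₁ × [1 − ((1+g)/(1+r))^n] / (r − g) = 5,800 × [1 − ((1+0.0038)/(1+r))^300] / (r − 0.0038) = £671,744.13.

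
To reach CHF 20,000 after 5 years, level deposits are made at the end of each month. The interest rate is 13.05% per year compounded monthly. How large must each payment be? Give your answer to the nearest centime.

CHF 238.07

Level ordinary annuity; solve FV = PMT × [((1+r)^n − 1)/r] for PMT.
Periodic rate r = 0.1305/12 per month; n is counted in months.
With n = 60: PMT = 20,000 / ([((1+r)^n − 1)/r]) = CHF 238.07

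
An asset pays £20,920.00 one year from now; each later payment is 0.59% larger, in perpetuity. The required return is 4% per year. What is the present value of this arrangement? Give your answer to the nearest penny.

Periodic rate r = 0.04 per year.
Growing perpetuity (Gordon): PV = PMT₁ / (r − g) = 20,920 / (r − 0.0059) = £613,489.74.

£613,489.74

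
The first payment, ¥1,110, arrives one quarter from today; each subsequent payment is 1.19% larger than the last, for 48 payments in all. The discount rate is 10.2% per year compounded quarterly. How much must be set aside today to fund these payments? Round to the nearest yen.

¥38,617

Periodic rate r = 0.102/4 per quarter; n is counted in quarters.
Growing ordinary annuity: PV = PMT₁ × [1 − ((1+g)/(1+r))^n] / (r − g) = 1,110 × [1 − ((1+0.0119)/(1+r))^48] / (r − 0.0119) = ¥38,617.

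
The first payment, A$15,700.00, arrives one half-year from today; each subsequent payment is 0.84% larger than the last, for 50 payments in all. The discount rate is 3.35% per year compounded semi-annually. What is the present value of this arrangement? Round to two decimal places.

A$635,306.54

Periodic rate r = 0.0335/2 per half-year; n is counted in half-years.
Growing ordinary annuity: PV = PMT₁ × [1 − ((1+g)/(1+r))^n] / (r − g) = 15,700 × [1 − ((1+0.0084)/(1+r))^50] / (r − 0.0084) = A$635,306.54.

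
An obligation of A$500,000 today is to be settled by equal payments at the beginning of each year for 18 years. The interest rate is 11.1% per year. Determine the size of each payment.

Level annuity due; solve PV = PMT × [(1 − (1+r)^−n)/r] × (1+r) for PMT.
Periodic rate r = 0.111 per year.
With n = 18: PMT = 500,000 / ([(1 − (1+r)^−n)/r] × (1+r)) = A$58,795.83

A$58,795.83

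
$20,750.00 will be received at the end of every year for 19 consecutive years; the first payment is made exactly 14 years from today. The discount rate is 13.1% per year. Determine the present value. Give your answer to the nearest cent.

Ordinary annuity of 19 payments, first payment at period 14.
Periodic rate r = 0.131 per year.
The ordinary-annuity PV formula values the stream one period before the first payment (period 13); discount that back 13 periods:
PV₀ = 20,750 × [1 − (1+r)^−19] / r × (1+r)^−13 = $28,886.50

$28,886.50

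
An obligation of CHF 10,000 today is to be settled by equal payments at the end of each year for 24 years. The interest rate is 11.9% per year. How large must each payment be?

CHF 1,275.88

Level ordinary annuity; solve PV = PMT × [(1 − (1+r)^−n)/r] for PMT.
Periodic rate r = 0.119 per year.
With n = 24: PMT = 10,000 / ([(1 − (1+r)^−n)/r]) = CHF 1,275.88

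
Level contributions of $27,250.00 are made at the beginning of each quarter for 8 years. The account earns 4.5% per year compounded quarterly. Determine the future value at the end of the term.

$1,054,378.75

This is an annuity due: 32 deposits of $27,250.00 at the beginning of each quarter.
Periodic rate r = 0.045/4 per quarter; n is counted in quarters.
FV = PMT × [((1+r)^n − 1)/r] × (1+r) = 27,250 × [(1+r)^32 − 1] / r × (1+r) = $1,054,378.75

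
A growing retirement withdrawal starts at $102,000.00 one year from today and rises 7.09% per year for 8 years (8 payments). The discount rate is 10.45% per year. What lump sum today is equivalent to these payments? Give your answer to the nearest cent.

Periodic rate r = 0.1045 per year.
Growing ordinary annuity: PV = PMT₁ × [1 − ((1+g)/(1+r))^n] / (r − g) = 102,000 × [1 − ((1+0.0709)/(1+r))^8] / (r − 0.0709) = $664,741.98.

$664,741.98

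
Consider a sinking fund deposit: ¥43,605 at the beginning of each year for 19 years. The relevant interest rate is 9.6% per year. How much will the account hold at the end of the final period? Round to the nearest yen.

¥2,343,208

This is an annuity due: 19 deposits of ¥43,605 at the beginning of each year.
Periodic rate r = 0.096 per year.
FV = PMT × [((1+r)^n − 1)/r] × (1+r) = 43,605 × [(1+r)^19 − 1] / r × (1+r) = ¥2,343,208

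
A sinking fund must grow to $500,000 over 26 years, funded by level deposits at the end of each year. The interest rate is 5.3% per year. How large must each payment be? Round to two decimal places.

$9,365.74

Level ordinary annuity; solve FV = PMT × [((1+r)^n − 1)/r] for PMT.
Periodic rate r = 0.053 per year.
With n = 26: PMT = 500,000 / ([((1+r)^n − 1)/r]) = $9,365.74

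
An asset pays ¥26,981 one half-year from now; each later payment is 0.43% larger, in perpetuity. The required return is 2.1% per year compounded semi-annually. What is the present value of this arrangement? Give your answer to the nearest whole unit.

Periodic rate r = 0.021/2 per half-year.
Growing perpetuity (Gordon): PV = PMT₁ / (r − g) = 26,981 / (r − 0.0043) = ¥4,351,774.

¥4,351,774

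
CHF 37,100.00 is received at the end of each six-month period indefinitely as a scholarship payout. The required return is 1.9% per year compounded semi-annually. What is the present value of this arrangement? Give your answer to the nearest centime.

CHF 3,905,263.16

Periodic rate r = 0.019/2 per half-year.
Level perpetuity: PV = PMT / r = 37,100 / (0.019/2) = CHF 3,905,263.16.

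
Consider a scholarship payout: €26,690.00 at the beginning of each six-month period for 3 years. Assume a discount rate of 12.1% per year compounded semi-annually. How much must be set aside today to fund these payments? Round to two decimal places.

This is an annuity due: 6 payments of €26,690.00 at the beginning of each six-month period.
Periodic rate r = 0.121/2 per half-year; n is counted in half-years.
PV = PMT × [(1 − (1+r)^−n)/r] × (1+r) = 26,690 × [1 − (1+r)^−6] / r × (1+r) = €138,965.23

€138,965.23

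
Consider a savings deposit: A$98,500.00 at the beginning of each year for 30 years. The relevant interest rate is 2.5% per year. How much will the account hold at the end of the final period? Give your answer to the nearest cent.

A$4,432,526.67

This is an annuity due: 30 deposits of A$98,500.00 at the beginning of each year.
Periodic rate r = 0.025 per year.
FV = PMT × [((1+r)^n − 1)/r] × (1+r) = 98,500 × [(1+r)^30 − 1] / r × (1+r) = A$4,432,526.67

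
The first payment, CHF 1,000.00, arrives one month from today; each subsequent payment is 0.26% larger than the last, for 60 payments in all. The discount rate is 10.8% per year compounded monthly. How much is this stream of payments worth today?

CHF 49,587.42

Periodic rate r = 0.108/12 per month; n is counted in months.
Growing ordinary annuity: PV = PMT₁ × [1 − ((1+g)/(1+r))^n] / (r − g) = 1,000 × [1 − ((1+0.0026)/(1+r))^60] / (r − 0.0026) = CHF 49,587.42.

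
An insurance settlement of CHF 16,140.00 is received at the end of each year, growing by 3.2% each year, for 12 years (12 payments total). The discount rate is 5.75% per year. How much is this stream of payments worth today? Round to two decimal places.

Periodic rate r = 0.0575 per year.
Growing ordinary annuity: PV = PMT₁ × [1 − ((1+g)/(1+r))^n] / (r − g) = 16,140 × [1 − ((1+0.032)/(1+r))^12] / (r − 0.032) = CHF 160,709.40.

CHF 160,709.40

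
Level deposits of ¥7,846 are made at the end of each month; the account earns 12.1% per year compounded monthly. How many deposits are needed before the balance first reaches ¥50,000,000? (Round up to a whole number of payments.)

Periodic rate r = 0.121/12 per month; n is counted in months.
Ordinary annuity FV: 50,000,000 = 7,846 × [((1+r)^n − 1)/r].
(1+r)^n = 1 + 50,000,000 × r / 7,846, so n = ln(1 + 50,000,000·r/7,846) / ln(1+r) = 416.47.
Round up to a whole number of payments: n = 417.

417 payments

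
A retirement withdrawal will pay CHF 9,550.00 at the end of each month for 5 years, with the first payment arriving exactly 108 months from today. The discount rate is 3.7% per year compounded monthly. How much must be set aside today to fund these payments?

CHF 375,778.74

Ordinary annuity of 60 payments, first payment at period 108.
Periodic rate r = 0.037/12 per month; n is counted in months.
The ordinary-annuity PV formula values the stream one period before the first payment (period 107); discount that back 107 periods:
PV₀ = 9,550 × [1 − (1+r)^−60] / r × (1+r)^−107 = CHF 375,778.74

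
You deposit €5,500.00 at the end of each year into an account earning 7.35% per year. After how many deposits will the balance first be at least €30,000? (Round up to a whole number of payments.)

Periodic rate r = 0.0735 per year.
Ordinary annuity FV: 30,000 = 5,500 × [((1+r)^n − 1)/r].
(1+r)^n = 1 + 30,000 × r / 5,500, so n = ln(1 + 30,000·r/5,500) / ln(1+r) = 4.75.
Round up to a whole number of payments: n = 5.

5 payments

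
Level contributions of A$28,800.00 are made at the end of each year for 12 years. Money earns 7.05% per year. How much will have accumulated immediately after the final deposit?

This is an ordinary annuity: 12 deposits of A$28,800.00 at the end of each year.
Periodic rate r = 0.0705 per year.
FV = PMT × [((1+r)^n − 1)/r] = 28,800 × [(1+r)^12 − 1] / r = A$516,705.99

A$516,705.99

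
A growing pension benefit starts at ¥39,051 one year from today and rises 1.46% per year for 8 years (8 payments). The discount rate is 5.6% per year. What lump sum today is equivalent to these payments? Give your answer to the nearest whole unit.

¥258,279

Periodic rate r = 0.056 per year.
Growing ordinary annuity: PV = PMT₁ × [1 − ((1+g)/(1+r))^n] / (r − g) = 39,051 × [1 − ((1+0.0146)/(1+r))^8] / (r − 0.0146) = ¥258,279.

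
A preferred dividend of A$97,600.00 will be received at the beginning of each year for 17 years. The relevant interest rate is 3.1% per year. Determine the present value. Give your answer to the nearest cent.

This is an annuity due: 17 payments of A$97,600.00 at the beginning of each year.
Periodic rate r = 0.031 per year.
PV = PMT × [(1 − (1+r)^−n)/r] × (1+r) = 97,600 × [1 − (1+r)^−17] / r × (1+r) = A$1,314,243.51

A$1,314,243.51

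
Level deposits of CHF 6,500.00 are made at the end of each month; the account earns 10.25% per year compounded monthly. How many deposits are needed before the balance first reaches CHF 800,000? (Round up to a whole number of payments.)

85 payments

Periodic rate r = 0.1025/12 per month; n is counted in months.
Ordinary annuity FV: 800,000 = 6,500 × [((1+r)^n − 1)/r].
(1+r)^n = 1 + 800,000 × r / 6,500, so n = ln(1 + 800,000·r/6,500) / ln(1+r) = 84.47.
Round up to a whole number of payments: n = 85.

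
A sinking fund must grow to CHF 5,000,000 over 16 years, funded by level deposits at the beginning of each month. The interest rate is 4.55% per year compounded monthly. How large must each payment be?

CHF 17,682.78

Level annuity due; solve FV = PMT × [((1+r)^n − 1)/r] × (1+r) for PMT.
Periodic rate r = 0.0455/12 per month; n is counted in months.
With n = 192: PMT = 5,000,000 / ([((1+r)^n − 1)/r] × (1+r)) = CHF 17,682.78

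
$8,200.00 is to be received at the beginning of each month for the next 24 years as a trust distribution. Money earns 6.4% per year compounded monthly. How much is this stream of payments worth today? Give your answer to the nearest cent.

$1,211,642.33

This is an annuity due: 288 payments of $8,200.00 at the beginning of each month.
Periodic rate r = 0.064/12 per month; n is counted in months.
PV = PMT × [(1 − (1+r)^−n)/r] × (1+r) = 8,200 × [1 − (1+r)^−288] / r × (1+r) = $1,211,642.33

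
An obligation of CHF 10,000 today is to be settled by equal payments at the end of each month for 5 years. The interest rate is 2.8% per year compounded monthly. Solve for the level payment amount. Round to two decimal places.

CHF 178.80

Level ordinary annuity; solve PV = PMT × [(1 − (1+r)^−n)/r] for PMT.
Periodic rate r = 0.028/12 per month; n is counted in months.
With n = 60: PMT = 10,000 / ([(1 − (1+r)^−n)/r]) = CHF 178.80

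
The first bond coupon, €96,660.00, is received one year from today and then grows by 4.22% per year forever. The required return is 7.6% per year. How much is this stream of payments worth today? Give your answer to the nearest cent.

€2,859,763.31

Periodic rate r = 0.076 per year.
Growing perpetuity (Gordon): PV = PMT₁ / (r − g) = 96,660 / (r − 0.0422) = €2,859,763.31.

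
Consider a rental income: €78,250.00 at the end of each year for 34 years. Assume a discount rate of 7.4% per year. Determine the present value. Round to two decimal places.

€964,083.99

This is an ordinary annuity: 34 payments of €78,250.00 at the end of each year.
Periodic rate r = 0.074 per year.
PV = PMT × [(1 − (1+r)^−n)/r] = 78,250 × [1 − (1+r)^−34] / r = €964,083.99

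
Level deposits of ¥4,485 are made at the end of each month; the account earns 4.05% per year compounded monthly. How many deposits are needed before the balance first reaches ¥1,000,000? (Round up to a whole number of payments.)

Periodic rate r = 0.0405/12 per month; n is counted in months.
Ordinary annuity FV: 1,000,000 = 4,485 × [((1+r)^n − 1)/r].
(1+r)^n = 1 + 1,000,000 × r / 4,485, so n = ln(1 + 1,000,000·r/4,485) / ln(1+r) = 166.52.
Round up to a whole number of payments: n = 167.

167 payments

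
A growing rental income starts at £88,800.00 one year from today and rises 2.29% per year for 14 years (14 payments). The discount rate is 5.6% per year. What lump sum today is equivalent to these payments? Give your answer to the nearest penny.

Periodic rate r = 0.056 per year.
Growing ordinary annuity: PV = PMT₁ × [1 − ((1+g)/(1+r))^n] / (r − g) = 88,800 × [1 − ((1+0.0229)/(1+r))^14] / (r − 0.0229) = £965,050.58.

£965,050.58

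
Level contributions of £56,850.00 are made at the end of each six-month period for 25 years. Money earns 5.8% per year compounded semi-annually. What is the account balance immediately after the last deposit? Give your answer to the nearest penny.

This is an ordinary annuity: 50 deposits of £56,850.00 at the end of each six-month period.
Periodic rate r = 0.058/2 per half-year; n is counted in half-years.
FV = PMT × [((1+r)^n − 1)/r] = 56,850 × [(1+r)^50 − 1] / r = £6,226,210.65

£6,226,210.65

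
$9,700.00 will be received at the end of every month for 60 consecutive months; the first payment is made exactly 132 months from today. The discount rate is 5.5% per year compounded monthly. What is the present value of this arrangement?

$278,965.21

Ordinary annuity of 60 payments, first payment at period 132.
Periodic rate r = 0.055/12 per month; n is counted in months.
The ordinary-annuity PV formula values the stream one period before the first payment (period 131); discount that back 131 periods:
PV₀ = 9,700 × [1 − (1+r)^−60] / r × (1+r)^−131 = $278,965.21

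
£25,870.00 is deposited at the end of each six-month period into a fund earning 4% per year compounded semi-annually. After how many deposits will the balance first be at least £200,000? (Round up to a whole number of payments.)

8 payments

Periodic rate r = 0.04/2 per half-year; n is counted in half-years.
Ordinary annuity FV: 200,000 = 25,870 × [((1+r)^n − 1)/r].
(1+r)^n = 1 + 200,000 × r / 25,870, so n = ln(1 + 200,000·r/25,870) / ln(1+r) = 7.26.
Round up to a whole number of payments: n = 8.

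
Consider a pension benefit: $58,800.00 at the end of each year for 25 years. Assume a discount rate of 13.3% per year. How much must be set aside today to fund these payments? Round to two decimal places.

This is an ordinary annuity: 25 payments of $58,800.00 at the end of each year.
Periodic rate r = 0.133 per year.
PV = PMT × [(1 − (1+r)^−n)/r] = 58,800 × [1 − (1+r)^−25] / r = $422,616.78

$422,616.78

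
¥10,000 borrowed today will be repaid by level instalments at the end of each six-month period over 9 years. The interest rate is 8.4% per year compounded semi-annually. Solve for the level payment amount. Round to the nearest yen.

Level ordinary annuity; solve PV = PMT × [(1 − (1+r)^−n)/r] for PMT.
Periodic rate r = 0.084/2 per half-year; n is counted in half-years.
With n = 18: PMT = 10,000 / ([(1 − (1+r)^−n)/r]) = ¥803

¥803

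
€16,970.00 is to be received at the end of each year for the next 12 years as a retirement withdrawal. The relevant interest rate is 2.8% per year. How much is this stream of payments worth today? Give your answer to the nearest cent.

This is an ordinary annuity: 12 payments of €16,970.00 at the end of each year.
Periodic rate r = 0.028 per year.
PV = PMT × [(1 − (1+r)^−n)/r] = 16,970 × [1 − (1+r)^−12] / r = €170,954.04

€170,954.04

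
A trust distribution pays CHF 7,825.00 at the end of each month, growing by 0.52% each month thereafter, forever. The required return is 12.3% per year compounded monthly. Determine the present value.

Periodic rate r = 0.123/12 per month.
Growing perpetuity (Gordon): PV = PMT₁ / (r − g) = 7,825 / (r − 0.0052) = CHF 1,549,504.95.

CHF 1,549,504.95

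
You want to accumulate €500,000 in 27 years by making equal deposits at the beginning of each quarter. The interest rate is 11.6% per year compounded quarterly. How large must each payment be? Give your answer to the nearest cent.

Level annuity due; solve FV = PMT × [((1+r)^n − 1)/r] × (1+r) for PMT.
Periodic rate r = 0.116/4 per quarter; n is counted in quarters.
With n = 108: PMT = 500,000 / ([((1+r)^n − 1)/r] × (1+r)) = €673.55

€673.55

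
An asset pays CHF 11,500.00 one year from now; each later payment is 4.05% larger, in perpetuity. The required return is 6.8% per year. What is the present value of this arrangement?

CHF 418,181.82

Periodic rate r = 0.068 per year.
Growing perpetuity (Gordon): PV = PMT₁ / (r − g) = 11,500 / (r − 0.0405) = CHF 418,181.82.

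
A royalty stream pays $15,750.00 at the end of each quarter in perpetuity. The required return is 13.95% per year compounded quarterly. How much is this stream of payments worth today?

$451,612.90

Periodic rate r = 0.1395/4 per quarter.
Level perpetuity: PV = PMT / r = 15,750 / (0.1395/4) = $451,612.90.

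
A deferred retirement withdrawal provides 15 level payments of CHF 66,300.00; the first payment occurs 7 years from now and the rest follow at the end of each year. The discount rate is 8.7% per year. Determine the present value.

CHF 329,790.98

Ordinary annuity of 15 payments, first payment at period 7.
Periodic rate r = 0.087 per year.
The ordinary-annuity PV formula values the stream one period before the first payment (period 6); discount that back 6 periods:
PV₀ = 66,300 × [1 − (1+r)^−15] / r × (1+r)^−6 = CHF 329,790.98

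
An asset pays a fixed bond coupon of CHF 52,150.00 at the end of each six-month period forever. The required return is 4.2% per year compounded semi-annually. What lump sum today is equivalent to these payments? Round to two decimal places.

CHF 2,483,333.33

Periodic rate r = 0.042/2 per half-year.
Level perpetuity: PV = PMT / r = 52,150 / (0.042/2) = CHF 2,483,333.33.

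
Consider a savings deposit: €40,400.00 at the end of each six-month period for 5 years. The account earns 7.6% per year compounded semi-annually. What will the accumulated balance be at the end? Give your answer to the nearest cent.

€480,571.96

This is an ordinary annuity: 10 deposits of €40,400.00 at the end of each six-month period.
Periodic rate r = 0.076/2 per half-year; n is counted in half-years.
FV = PMT × [((1+r)^n − 1)/r] = 40,400 × [(1+r)^10 − 1] / r = €480,571.96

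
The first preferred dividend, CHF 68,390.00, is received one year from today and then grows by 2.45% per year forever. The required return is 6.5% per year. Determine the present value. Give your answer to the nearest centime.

Periodic rate r = 0.065 per year.
Growing perpetuity (Gordon): PV = PMT₁ / (r − g) = 68,390 / (r − 0.0245) = CHF 1,688,641.98.

CHF 1,688,641.98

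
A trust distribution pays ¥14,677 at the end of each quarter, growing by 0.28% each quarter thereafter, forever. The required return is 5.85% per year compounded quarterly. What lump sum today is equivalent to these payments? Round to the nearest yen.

¥1,241,184

Periodic rate r = 0.0585/4 per quarter.
Growing perpetuity (Gordon): PV = PMT₁ / (r − g) = 14,677 / (r − 0.0028) = ¥1,241,184.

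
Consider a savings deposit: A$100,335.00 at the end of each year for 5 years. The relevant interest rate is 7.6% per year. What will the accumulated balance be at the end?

This is an ordinary annuity: 5 deposits of A$100,335.00 at the end of each year.
Periodic rate r = 0.076 per year.
FV = PMT × [((1+r)^n − 1)/r] = 100,335 × [(1+r)^5 − 1] / r = A$583,948.52

A$583,948.52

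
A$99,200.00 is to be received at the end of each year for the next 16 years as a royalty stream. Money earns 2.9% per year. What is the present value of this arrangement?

A$1,255,640.91

This is an ordinary annuity: 16 payments of A$99,200.00 at the end of each year.
Periodic rate r = 0.029 per year.
PV = PMT × [(1 − (1+r)^−n)/r] = 99,200 × [1 − (1+r)^−16] / r = A$1,255,640.91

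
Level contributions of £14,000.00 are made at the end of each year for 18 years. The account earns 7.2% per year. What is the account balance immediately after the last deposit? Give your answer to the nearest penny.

This is an ordinary annuity: 18 deposits of £14,000.00 at the end of each year.
Periodic rate r = 0.072 per year.
FV = PMT × [((1+r)^n − 1)/r] = 14,000 × [(1+r)^18 − 1] / r = £485,231.15

£485,231.15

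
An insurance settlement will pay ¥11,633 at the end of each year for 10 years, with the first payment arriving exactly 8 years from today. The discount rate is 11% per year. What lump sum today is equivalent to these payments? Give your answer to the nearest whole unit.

¥32,998

Ordinary annuity of 10 payments, first payment at period 8.
Periodic rate r = 0.11 per year.
The ordinary-annuity PV formula values the stream one period before the first payment (period 7); discount that back 7 periods:
PV₀ = 11,633 × [1 − (1+r)^−10] / r × (1+r)^−7 = ¥32,998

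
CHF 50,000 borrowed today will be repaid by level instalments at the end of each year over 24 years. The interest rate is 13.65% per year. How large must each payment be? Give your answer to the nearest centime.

CHF 7,156.94

Level ordinary annuity; solve PV = PMT × [(1 − (1+r)^−n)/r] for PMT.
Periodic rate r = 0.1365 per year.
With n = 24: PMT = 50,000 / ([(1 − (1+r)^−n)/r]) = CHF 7,156.94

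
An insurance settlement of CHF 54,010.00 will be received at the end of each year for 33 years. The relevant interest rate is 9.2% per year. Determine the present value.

This is an ordinary annuity: 33 payments of CHF 54,010.00 at the end of each year.
Periodic rate r = 0.092 per year.
PV = PMT × [(1 − (1+r)^−n)/r] = 54,010 × [1 − (1+r)^−33] / r = CHF 554,903.50

CHF 554,903.50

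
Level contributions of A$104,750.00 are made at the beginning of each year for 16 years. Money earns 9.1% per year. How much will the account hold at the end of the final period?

This is an annuity due: 16 deposits of A$104,750.00 at the beginning of each year.
Periodic rate r = 0.091 per year.
FV = PMT × [((1+r)^n − 1)/r] × (1+r) = 104,750 × [(1+r)^16 − 1] / r × (1+r) = A$3,803,951.67

A$3,803,951.67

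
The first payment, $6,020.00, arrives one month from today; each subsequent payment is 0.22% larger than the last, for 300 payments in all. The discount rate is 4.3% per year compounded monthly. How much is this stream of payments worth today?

Periodic rate r = 0.043/12 per month; n is counted in months.
Growing ordinary annuity: PV = PMT₁ × [1 − ((1+g)/(1+r))^n] / (r − g) = 6,020 × [1 − ((1+0.0022)/(1+r))^300] / (r − 0.0022) = $1,474,693.17.

$1,474,693.17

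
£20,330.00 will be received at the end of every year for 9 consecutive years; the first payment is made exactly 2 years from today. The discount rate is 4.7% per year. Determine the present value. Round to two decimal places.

£139,877.92

Ordinary annuity of 9 payments, first payment at period 2.
Periodic rate r = 0.047 per year.
The ordinary-annuity PV formula values the stream one period before the first payment (period 1); discount that back 1 periods:
PV₀ = 20,330 × [1 − (1+r)^−9] / r × (1+r)^−1 = £139,877.92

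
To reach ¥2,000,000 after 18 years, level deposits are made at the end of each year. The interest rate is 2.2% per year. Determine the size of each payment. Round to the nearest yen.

Level ordinary annuity; solve FV = PMT × [((1+r)^n − 1)/r] for PMT.
Periodic rate r = 0.022 per year.
With n = 18: PMT = 2,000,000 / ([((1+r)^n − 1)/r]) = ¥91,761

¥91,761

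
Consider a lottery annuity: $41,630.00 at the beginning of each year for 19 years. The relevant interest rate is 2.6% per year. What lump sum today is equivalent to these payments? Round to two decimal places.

$634,040.77

This is an annuity due: 19 payments of $41,630.00 at the beginning of each year.
Periodic rate r = 0.026 per year.
PV = PMT × [(1 − (1+r)^−n)/r] × (1+r) = 41,630 × [1 − (1+r)^−19] / r × (1+r) = $634,040.77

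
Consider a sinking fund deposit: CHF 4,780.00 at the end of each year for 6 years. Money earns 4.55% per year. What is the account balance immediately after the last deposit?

CHF 32,147.14

This is an ordinary annuity: 6 deposits of CHF 4,780.00 at the end of each year.
Periodic rate r = 0.0455 per year.
FV = PMT × [((1+r)^n − 1)/r] = 4,780 × [(1+r)^6 − 1] / r = CHF 32,147.14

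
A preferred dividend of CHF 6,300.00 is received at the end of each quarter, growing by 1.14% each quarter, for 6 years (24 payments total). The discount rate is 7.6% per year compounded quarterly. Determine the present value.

CHF 136,323.71

Periodic rate r = 0.076/4 per quarter; n is counted in quarters.
Growing ordinary annuity: PV = PMT₁ × [1 − ((1+g)/(1+r))^n] / (r − g) = 6,300 × [1 − ((1+0.0114)/(1+r))^24] / (r − 0.0114) = CHF 136,323.71.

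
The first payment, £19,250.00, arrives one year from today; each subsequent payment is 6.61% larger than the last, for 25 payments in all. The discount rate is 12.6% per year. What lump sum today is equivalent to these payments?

£239,429.56

Periodic rate r = 0.126 per year.
Growing ordinary annuity: PV = PMT₁ × [1 − ((1+g)/(1+r))^n] / (r − g) = 19,250 × [1 − ((1+0.0661)/(1+r))^25] / (r − 0.0661) = £239,429.56.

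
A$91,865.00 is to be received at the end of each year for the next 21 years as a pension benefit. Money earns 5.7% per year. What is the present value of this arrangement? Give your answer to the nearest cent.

A$1,108,513.18

This is an ordinary annuity: 21 payments of A$91,865.00 at the end of each year.
Periodic rate r = 0.057 per year.
PV = PMT × [(1 − (1+r)^−n)/r] = 91,865 × [1 − (1+r)^−21] / r = A$1,108,513.18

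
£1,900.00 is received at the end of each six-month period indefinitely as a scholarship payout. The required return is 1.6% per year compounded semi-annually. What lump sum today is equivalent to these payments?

£237,500.00

Periodic rate r = 0.016/2 per half-year.
Level perpetuity: PV = PMT / r = 1,900 / (0.016/2) = £237,500.00.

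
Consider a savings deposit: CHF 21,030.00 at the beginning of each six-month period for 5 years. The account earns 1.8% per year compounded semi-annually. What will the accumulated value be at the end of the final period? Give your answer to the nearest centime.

CHF 220,996.04

This is an annuity due: 10 deposits of CHF 21,030.00 at the beginning of each six-month period.
Periodic rate r = 0.018/2 per half-year; n is counted in half-years.
FV = PMT × [((1+r)^n − 1)/r] × (1+r) = 21,030 × [(1+r)^10 − 1] / r × (1+r) = CHF 220,996.04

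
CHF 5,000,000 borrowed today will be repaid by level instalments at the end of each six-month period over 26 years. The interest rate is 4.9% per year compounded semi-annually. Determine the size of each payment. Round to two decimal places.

Level ordinary annuity; solve PV = PMT × [(1 − (1+r)^−n)/r] for PMT.
Periodic rate r = 0.049/2 per half-year; n is counted in half-years.
With n = 52: PMT = 5,000,000 / ([(1 − (1+r)^−n)/r]) = CHF 171,098.70

CHF 171,098.70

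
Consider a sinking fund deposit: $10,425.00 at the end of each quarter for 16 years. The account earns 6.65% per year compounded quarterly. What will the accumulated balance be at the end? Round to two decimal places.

This is an ordinary annuity: 64 deposits of $10,425.00 at the end of each quarter.
Periodic rate r = 0.0665/4 per quarter; n is counted in quarters.
FV = PMT × [((1+r)^n − 1)/r] = 10,425 × [(1+r)^64 − 1] / r = $1,174,309.56

$1,174,309.56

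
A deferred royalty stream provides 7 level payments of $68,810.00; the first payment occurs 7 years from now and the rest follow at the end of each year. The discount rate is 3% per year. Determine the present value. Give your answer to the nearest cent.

$359,034.33

Ordinary annuity of 7 payments, first payment at period 7.
Periodic rate r = 0.03 per year.
The ordinary-annuity PV formula values the stream one period before the first payment (period 6); discount that back 6 periods:
PV₀ = 68,810 × [1 − (1+r)^−7] / r × (1+r)^−6 = $359,034.33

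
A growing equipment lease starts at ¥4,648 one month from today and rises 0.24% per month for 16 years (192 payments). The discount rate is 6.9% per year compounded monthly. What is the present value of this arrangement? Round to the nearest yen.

Periodic rate r = 0.069/12 per month; n is counted in months.
Growing ordinary annuity: PV = PMT₁ × [1 − ((1+g)/(1+r))^n] / (r − g) = 4,648 × [1 − ((1+0.0024)/(1+r))^192] / (r − 0.0024) = ¥656,296.

¥656,296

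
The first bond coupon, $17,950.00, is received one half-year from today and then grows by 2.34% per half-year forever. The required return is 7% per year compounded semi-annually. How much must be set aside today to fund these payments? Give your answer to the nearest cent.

$1,547,413.79

Periodic rate r = 0.07/2 per half-year.
Growing perpetuity (Gordon): PV = PMT₁ / (r − g) = 17,950 / (r − 0.0234) = $1,547,413.79.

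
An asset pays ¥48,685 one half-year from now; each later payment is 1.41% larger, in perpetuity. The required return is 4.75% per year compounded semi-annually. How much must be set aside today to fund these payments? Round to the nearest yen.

¥5,045,078

Periodic rate r = 0.0475/2 per half-year.
Growing perpetuity (Gordon): PV = PMT₁ / (r − g) = 48,685 / (r − 0.0141) = ¥5,045,078.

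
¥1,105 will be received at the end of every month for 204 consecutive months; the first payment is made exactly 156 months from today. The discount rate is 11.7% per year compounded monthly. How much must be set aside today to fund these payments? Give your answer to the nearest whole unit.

¥21,709

Ordinary annuity of 204 payments, first payment at period 156.
Periodic rate r = 0.117/12 per month; n is counted in months.
The ordinary-annuity PV formula values the stream one period before the first payment (period 155); discount that back 155 periods:
PV₀ = 1,105 × [1 − (1+r)^−204] / r × (1+r)^−155 = ¥21,709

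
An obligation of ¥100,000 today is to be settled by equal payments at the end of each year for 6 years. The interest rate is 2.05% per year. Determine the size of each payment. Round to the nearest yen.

Level ordinary annuity; solve PV = PMT × [(1 − (1+r)^−n)/r] for PMT.
Periodic rate r = 0.0205 per year.
With n = 6: PMT = 100,000 / ([(1 − (1+r)^−n)/r]) = ¥17,883

¥17,883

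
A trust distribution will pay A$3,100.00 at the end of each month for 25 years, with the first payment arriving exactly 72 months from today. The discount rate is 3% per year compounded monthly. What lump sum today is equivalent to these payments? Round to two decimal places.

Ordinary annuity of 300 payments, first payment at period 72.
Periodic rate r = 0.03/12 per month; n is counted in months.
The ordinary-annuity PV formula values the stream one period before the first payment (period 71); discount that back 71 periods:
PV₀ = 3,100 × [1 − (1+r)^−300] / r × (1+r)^−71 = A$547,518.39

A$547,518.39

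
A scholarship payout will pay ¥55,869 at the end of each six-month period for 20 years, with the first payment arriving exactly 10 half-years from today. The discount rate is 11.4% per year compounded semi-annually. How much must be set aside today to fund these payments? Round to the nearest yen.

¥530,336

Ordinary annuity of 40 payments, first payment at period 10.
Periodic rate r = 0.114/2 per half-year; n is counted in half-years.
The ordinary-annuity PV formula values the stream one period before the first payment (period 9); discount that back 9 periods:
PV₀ = 55,869 × [1 − (1+r)^−40] / r × (1+r)^−9 = ¥530,336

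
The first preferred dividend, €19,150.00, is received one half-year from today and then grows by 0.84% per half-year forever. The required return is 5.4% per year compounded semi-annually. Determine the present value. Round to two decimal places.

€1,029,569.89

Periodic rate r = 0.054/2 per half-year.
Growing perpetuity (Gordon): PV = PMT₁ / (r − g) = 19,150 / (r − 0.0084) = €1,029,569.89.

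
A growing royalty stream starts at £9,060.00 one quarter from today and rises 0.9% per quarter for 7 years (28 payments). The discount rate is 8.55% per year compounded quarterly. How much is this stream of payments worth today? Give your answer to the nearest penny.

Periodic rate r = 0.0855/4 per quarter; n is counted in quarters.
Growing ordinary annuity: PV = PMT₁ × [1 − ((1+g)/(1+r))^n] / (r − g) = 9,060 × [1 − ((1+0.009)/(1+r))^28] / (r − 0.009) = £211,706.71.

£211,706.71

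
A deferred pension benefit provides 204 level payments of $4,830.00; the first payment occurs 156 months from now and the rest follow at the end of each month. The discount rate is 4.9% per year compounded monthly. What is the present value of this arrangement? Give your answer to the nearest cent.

$355,057.14

Ordinary annuity of 204 payments, first payment at period 156.
Periodic rate r = 0.049/12 per month; n is counted in months.
The ordinary-annuity PV formula values the stream one period before the first payment (period 155); discount that back 155 periods:
PV₀ = 4,830 × [1 − (1+r)^−204] / r × (1+r)^−155 = $355,057.14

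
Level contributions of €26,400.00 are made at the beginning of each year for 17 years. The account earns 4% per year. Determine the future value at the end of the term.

This is an annuity due: 17 deposits of €26,400.00 at the beginning of each year.
Periodic rate r = 0.04 per year.
FV = PMT × [((1+r)^n − 1)/r] × (1+r) = 26,400 × [(1+r)^17 − 1] / r × (1+r) = €650,638.90

€650,638.90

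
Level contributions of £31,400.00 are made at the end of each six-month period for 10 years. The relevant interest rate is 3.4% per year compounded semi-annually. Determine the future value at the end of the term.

This is an ordinary annuity: 20 deposits of £31,400.00 at the end of each six-month period.
Periodic rate r = 0.034/2 per half-year; n is counted in half-years.
FV = PMT × [((1+r)^n − 1)/r] = 31,400 × [(1+r)^20 − 1] / r = £740,556.92

£740,556.92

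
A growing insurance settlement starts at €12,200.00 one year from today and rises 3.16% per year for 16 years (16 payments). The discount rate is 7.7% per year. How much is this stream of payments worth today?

€133,815.60

Periodic rate r = 0.077 per year.
Growing ordinary annuity: PV = PMT₁ × [1 − ((1+g)/(1+r))^n] / (r − g) = 12,200 × [1 − ((1+0.0316)/(1+r))^16] / (r − 0.0316) = €133,815.60.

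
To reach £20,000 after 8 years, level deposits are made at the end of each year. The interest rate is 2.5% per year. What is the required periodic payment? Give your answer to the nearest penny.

Level ordinary annuity; solve FV = PMT × [((1+r)^n − 1)/r] for PMT.
Periodic rate r = 0.025 per year.
With n = 8: PMT = 20,000 / ([((1+r)^n − 1)/r]) = £2,289.35

£2,289.35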